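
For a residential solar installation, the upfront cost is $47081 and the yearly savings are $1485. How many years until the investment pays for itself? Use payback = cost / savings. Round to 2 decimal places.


Simple payback period = initial cost / annual savings
Payback = 47081 / 1485
Payback = 31.70 years

31.70


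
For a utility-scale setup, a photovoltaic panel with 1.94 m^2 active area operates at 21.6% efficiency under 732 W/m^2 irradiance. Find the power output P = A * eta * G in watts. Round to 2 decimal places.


Use the solar power formula P = A * eta * G.
Given: A = 1.94 m^2, eta = 0.216, G = 732 W/m^2
P = 1.94 * 0.216 * 732
P = 306.74 W

306.74


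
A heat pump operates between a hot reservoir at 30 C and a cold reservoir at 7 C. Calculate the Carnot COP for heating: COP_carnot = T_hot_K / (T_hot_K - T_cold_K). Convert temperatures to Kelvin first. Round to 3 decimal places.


Convert to Kelvin:
  T_hot = 30 + 273.15 = 303.15 K
  T_cold = 7 + 273.15 = 280.15 K
Apply Carnot COP formula:
  COP = T_hot_K / (T_hot_K - T_cold_K) = 303.15 / 23.0
  COP = 13.180

13.180


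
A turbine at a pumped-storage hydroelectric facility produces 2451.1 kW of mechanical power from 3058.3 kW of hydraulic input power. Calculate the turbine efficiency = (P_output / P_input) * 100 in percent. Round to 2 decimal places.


Turbine efficiency = (output power / input power) * 100
eta = (2451.1 / 3058.3) * 100
eta = 80.15%

80.15


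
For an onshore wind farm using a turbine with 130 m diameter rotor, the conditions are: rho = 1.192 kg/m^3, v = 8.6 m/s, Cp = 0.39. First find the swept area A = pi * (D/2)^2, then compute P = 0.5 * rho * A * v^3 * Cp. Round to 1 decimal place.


Step 1 -- Compute swept area:
  A = pi * (D/2)^2 = pi * (130/2)^2 = 13273.23 m^2
Step 2 -- Apply wind power equation:
  P = 0.5 * rho * A * v^3 * Cp
  v^3 = 8.6^3 = 636.056
  P = 0.5 * 1.192 * 13273.23 * 636.056 * 0.39
  P = 1962378.6 W

1962378.6


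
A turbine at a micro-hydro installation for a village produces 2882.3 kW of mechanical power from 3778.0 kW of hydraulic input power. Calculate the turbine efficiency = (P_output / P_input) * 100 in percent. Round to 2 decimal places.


Turbine efficiency = (output power / input power) * 100
eta = (2882.3 / 3778.0) * 100
eta = 76.29%

76.29


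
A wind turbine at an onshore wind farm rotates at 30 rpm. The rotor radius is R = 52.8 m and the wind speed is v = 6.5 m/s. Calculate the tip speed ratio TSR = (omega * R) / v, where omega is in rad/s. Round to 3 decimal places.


Convert rotational speed to rad/s:
  omega = 30 * 2 * pi / 60 = 3.1416 rad/s
Compute tip speed:
  v_tip = omega * R = 3.1416 * 52.8 = 165.876 m/s
Tip speed ratio:
  TSR = v_tip / v_wind = 165.876 / 6.5 = 25.519

25.519


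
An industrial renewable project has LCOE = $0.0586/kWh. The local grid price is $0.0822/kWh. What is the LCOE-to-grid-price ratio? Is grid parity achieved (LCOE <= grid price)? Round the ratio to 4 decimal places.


Compare LCOE to grid price:
  LCOE = $0.0586/kWh, Grid price = $0.0822/kWh
  Ratio = LCOE / grid_price = 0.0586 / 0.0822 = 0.7129
  Grid parity achieved (ratio <= 1)? yes

0.7129


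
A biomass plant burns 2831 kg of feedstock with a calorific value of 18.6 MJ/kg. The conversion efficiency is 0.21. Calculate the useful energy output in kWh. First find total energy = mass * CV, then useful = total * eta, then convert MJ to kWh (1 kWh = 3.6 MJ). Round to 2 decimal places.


Total energy = mass * CV = 2831 * 18.6 = 52656.6 MJ
Useful energy = total * eta = 52656.6 * 0.21 = 11057.89 MJ
Convert to kWh: 11057.89 / 3.6
Useful energy = 3071.64 kWh

3071.64


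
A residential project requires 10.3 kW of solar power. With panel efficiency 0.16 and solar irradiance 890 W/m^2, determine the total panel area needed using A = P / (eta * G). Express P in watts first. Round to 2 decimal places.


Convert target power to watts: P = 10.3 * 1000 = 10300.0 W
Compute denominator: eta * G = 0.16 * 890 = 142.4
Required area A = P / (eta * G) = 10300.0 / 142.4
A = 72.33 m^2

72.33


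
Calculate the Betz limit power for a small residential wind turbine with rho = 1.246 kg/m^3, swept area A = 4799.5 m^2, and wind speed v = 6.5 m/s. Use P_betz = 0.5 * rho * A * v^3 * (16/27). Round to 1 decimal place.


The Betz coefficient Cp_max = 16/27 = 0.5926
v^3 = 6.5^3 = 274.625
P_betz = 0.5 * rho * A * v^3 * Cp_max
P_betz = 0.5 * 1.246 * 4799.5 * 274.625 * 0.5926
P_betz = 486609.2 W

486609.2


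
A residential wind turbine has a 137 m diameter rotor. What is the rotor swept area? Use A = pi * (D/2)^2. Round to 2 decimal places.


Compute the rotor radius:
  r = D / 2 = 137 / 2 = 68.5 m
Calculate swept area:
  A = pi * r^2 = pi * 68.5^2
  A = 14741.14 m^2

14741.14


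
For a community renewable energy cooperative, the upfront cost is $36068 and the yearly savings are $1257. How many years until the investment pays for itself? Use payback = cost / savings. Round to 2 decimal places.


Simple payback period = initial cost / annual savings
Payback = 36068 / 1257
Payback = 28.69 years

28.69


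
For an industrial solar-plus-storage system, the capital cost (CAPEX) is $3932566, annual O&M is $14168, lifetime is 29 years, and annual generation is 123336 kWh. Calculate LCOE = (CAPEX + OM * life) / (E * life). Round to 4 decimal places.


Total cost = CAPEX + OM * lifetime = 3932566 + 14168 * 29 = 3932566 + 410872 = 4343438
Total generation = annual * lifetime = 123336 * 29 = 3576744 kWh
LCOE = 4343438 / 3576744
LCOE = 1.2144 $/kWh

1.2144


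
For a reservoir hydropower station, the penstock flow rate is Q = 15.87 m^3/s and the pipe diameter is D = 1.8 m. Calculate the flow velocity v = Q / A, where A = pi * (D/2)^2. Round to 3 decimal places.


Compute pipe cross-sectional area:
  A = pi * (D/2)^2 = pi * (1.8/2)^2 = 2.5447 m^2
Calculate velocity:
  v = Q / A = 15.87 / 2.5447
  v = 6.237 m/s

6.237


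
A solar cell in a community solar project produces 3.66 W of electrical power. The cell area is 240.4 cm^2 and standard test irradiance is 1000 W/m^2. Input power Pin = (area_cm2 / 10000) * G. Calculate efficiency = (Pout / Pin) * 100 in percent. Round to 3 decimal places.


First compute the input power:
  Pin = area_cm2 / 10000 * G = 240.4 / 10000 * 1000 = 24.04 W
Then compute efficiency:
  Efficiency = (Pout / Pin) * 100 = (3.66 / 24.04) * 100
  Efficiency = 15.225%

15.225


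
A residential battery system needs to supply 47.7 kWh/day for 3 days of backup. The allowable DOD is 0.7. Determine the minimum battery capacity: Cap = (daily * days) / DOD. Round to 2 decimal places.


Total energy needed = daily * days = 47.7 * 3 = 143.1 kWh
Account for depth of discharge:
  Cap = total_energy / DOD = 143.1 / 0.7
  Cap = 204.43 kWh

204.43


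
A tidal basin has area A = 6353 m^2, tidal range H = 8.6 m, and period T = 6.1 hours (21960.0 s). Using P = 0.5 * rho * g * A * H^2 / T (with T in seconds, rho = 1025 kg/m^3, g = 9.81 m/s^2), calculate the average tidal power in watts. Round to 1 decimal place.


Convert period to seconds: T = 6.1 * 3600 = 21960.0 s
H^2 = 8.6^2 = 73.96
P = 0.5 * rho * g * A * H^2 / T
P = 0.5 * 1025 * 9.81 * 6353 * 73.96 / 21960.0
P = 107573.7 W

107573.7


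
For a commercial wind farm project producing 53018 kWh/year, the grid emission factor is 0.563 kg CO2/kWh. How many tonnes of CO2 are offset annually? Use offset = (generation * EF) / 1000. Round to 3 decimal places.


CO2 offset in kg = generation * emission_factor
CO2 offset = 53018 * 0.563 = 29849.13 kg
Convert to tonnes:
  CO2 offset = 29849.13 / 1000 = 29.849 tonnes

29.849


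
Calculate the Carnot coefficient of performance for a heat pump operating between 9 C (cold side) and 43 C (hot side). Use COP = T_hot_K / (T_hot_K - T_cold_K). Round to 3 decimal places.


Convert to Kelvin:
  T_hot = 43 + 273.15 = 316.15 K
  T_cold = 9 + 273.15 = 282.15 K
Apply Carnot COP formula:
  COP = T_hot_K / (T_hot_K - T_cold_K) = 316.15 / 34.0
  COP = 9.299

9.299


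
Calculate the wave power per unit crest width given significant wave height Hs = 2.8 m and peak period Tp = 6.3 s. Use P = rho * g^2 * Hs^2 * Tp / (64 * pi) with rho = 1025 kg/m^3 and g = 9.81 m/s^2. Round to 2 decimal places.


Apply wave power formula:
  g^2 = 9.81^2 = 96.2361
  Hs^2 = 2.8^2 = 7.84
  Numerator = rho * g^2 * Hs^2 * Tp = 1025 * 96.2361 * 7.84 * 6.3 = 4872125.79
  Denominator = 64 * pi = 201.0619
  P = 4872125.79 / 201.0619 = 24231.97 W/m

24231.97


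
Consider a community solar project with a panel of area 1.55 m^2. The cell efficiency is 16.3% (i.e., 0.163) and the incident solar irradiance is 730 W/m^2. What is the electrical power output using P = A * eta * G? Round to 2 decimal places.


Use the solar power formula P = A * eta * G.
Given: A = 1.55 m^2, eta = 0.163, G = 730 W/m^2
P = 1.55 * 0.163 * 730
P = 184.43 W

184.43


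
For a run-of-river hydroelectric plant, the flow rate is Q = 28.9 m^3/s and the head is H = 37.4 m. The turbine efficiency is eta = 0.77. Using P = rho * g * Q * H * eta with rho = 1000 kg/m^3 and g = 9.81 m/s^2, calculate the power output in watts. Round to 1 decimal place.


Apply the hydropower formula P = rho * g * Q * H * eta
rho * g = 1000 * 9.81 = 9810.0
P = 9810.0 * 28.9 * 37.4 * 0.77
P = 8164492.2 W

8164492.2


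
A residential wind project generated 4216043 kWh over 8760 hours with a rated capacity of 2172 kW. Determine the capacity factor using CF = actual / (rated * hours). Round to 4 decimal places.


Capacity factor = actual output / maximum possible output
Maximum possible = rated * hours = 2172 * 8760 = 19026720 kWh
CF = 4216043 / 19026720
CF = 0.2216

0.2216


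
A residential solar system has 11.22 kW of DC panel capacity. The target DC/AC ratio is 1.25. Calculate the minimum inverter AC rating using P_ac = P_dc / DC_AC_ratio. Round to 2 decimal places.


The inverter AC capacity is determined by the DC/AC ratio.
Given: P_dc = 11.22 kW, DC/AC ratio = 1.25
P_ac = P_dc / ratio = 11.22 / 1.25
P_ac = 8.98 kW

8.98


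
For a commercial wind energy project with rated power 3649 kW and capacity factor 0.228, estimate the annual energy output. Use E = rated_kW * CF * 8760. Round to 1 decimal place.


Annual energy = rated_kW * capacity_factor * hours_per_year
Given: P_rated = 3649 kW, CF = 0.228, hours = 8760
E = 3649 * 0.228 * 8760
E = 7288074.7 kWh

7288074.7


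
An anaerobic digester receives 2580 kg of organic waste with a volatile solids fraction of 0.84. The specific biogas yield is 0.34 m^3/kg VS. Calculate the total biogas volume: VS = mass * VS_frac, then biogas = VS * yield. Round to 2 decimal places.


Compute volatile solids:
  VS = mass * VS_fraction = 2580 * 0.84 = 2167.2 kg
Calculate biogas volume:
  Biogas = VS * specific_yield = 2167.2 * 0.34
  Biogas = 736.85 m^3

736.85


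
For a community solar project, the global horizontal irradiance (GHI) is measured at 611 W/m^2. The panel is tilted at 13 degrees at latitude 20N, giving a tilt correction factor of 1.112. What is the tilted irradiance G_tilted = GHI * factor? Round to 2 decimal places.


Identify the given values:
  GHI = 611 W/m^2, tilt correction factor = 1.112
Apply the formula G_tilted = GHI * factor:
  G_tilted = 611 * 1.112
  G_tilted = 679.43 W/m^2

679.43


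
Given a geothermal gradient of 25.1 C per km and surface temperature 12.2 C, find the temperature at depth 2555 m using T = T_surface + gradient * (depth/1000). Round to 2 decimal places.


Convert depth to km: 2555 / 1000 = 2.555 km
Temperature increase = gradient * depth_km = 25.1 * 2.555 = 64.13 C
Temperature at depth = T_surface + delta_T = 12.2 + 64.13
T = 76.33 C

76.33


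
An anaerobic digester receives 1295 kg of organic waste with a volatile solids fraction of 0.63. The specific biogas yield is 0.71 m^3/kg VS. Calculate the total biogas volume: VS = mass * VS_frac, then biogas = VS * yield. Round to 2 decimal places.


Compute volatile solids:
  VS = mass * VS_fraction = 1295 * 0.63 = 815.85 kg
Calculate biogas volume:
  Biogas = VS * specific_yield = 815.85 * 0.71
  Biogas = 579.25 m^3

579.25


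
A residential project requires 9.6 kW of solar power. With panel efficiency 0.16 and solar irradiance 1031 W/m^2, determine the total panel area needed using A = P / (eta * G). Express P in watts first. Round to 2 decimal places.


Convert target power to watts: P = 9.6 * 1000 = 9600.0 W
Compute denominator: eta * G = 0.16 * 1031 = 164.96
Required area A = P / (eta * G) = 9600.0 / 164.96
A = 58.20 m^2

58.20


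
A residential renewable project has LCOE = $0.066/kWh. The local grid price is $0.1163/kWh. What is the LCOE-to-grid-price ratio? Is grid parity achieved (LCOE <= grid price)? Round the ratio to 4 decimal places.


Compare LCOE to grid price:
  LCOE = $0.066/kWh, Grid price = $0.1163/kWh
  Ratio = LCOE / grid_price = 0.066 / 0.1163 = 0.5675
  Grid parity achieved (ratio <= 1)? yes

0.5675


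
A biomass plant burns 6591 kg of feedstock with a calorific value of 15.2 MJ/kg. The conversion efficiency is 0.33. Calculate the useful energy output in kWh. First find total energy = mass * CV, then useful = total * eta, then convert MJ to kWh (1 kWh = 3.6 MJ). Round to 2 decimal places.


Total energy = mass * CV = 6591 * 15.2 = 100183.2 MJ
Useful energy = total * eta = 100183.2 * 0.33 = 33060.46 MJ
Convert to kWh: 33060.46 / 3.6
Useful energy = 9183.46 kWh

9183.46


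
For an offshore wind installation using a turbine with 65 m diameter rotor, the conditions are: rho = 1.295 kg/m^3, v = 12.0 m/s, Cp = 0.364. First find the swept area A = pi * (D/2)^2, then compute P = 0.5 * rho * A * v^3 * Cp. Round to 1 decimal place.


Step 1 -- Compute swept area:
  A = pi * (D/2)^2 = pi * (65/2)^2 = 3318.31 m^2
Step 2 -- Apply wind power equation:
  P = 0.5 * rho * A * v^3 * Cp
  v^3 = 12.0^3 = 1728.0
  P = 0.5 * 1.295 * 3318.31 * 1728.0 * 0.364
  P = 1351454.7 W

1351454.7


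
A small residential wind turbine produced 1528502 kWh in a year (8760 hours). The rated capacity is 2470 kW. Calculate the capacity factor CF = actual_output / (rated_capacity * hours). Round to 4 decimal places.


Capacity factor = actual output / maximum possible output
Maximum possible = rated * hours = 2470 * 8760 = 21637200 kWh
CF = 1528502 / 21637200
CF = 0.0706

0.0706


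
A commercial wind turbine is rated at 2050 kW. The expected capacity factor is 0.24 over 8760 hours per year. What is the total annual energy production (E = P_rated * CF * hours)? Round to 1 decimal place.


Annual energy = rated_kW * capacity_factor * hours_per_year
Given: P_rated = 2050 kW, CF = 0.24, hours = 8760
E = 2050 * 0.24 * 8760
E = 4309920.0 kWh

4309920.0


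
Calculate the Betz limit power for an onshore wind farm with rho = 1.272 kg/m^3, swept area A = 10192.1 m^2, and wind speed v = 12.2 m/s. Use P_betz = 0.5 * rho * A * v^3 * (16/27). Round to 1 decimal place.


The Betz coefficient Cp_max = 16/27 = 0.5926
v^3 = 12.2^3 = 1815.848
P_betz = 0.5 * rho * A * v^3 * Cp_max
P_betz = 0.5 * 1.272 * 10192.1 * 1815.848 * 0.5926
P_betz = 6975197.4 W

6975197.4


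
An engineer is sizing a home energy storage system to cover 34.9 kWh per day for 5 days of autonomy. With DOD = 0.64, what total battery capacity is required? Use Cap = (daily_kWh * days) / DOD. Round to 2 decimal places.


Total energy needed = daily * days = 34.9 * 5 = 174.5 kWh
Account for depth of discharge:
  Cap = total_energy / DOD = 174.5 / 0.64
  Cap = 272.66 kWh

272.66


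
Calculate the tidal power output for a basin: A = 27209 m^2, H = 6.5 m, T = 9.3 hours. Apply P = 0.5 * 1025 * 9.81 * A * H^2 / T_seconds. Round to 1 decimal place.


Convert period to seconds: T = 9.3 * 3600 = 33480.0 s
H^2 = 6.5^2 = 42.25
P = 0.5 * rho * g * A * H^2 / T
P = 0.5 * 1025 * 9.81 * 27209 * 42.25 / 33480.0
P = 172630.2 W

172630.2


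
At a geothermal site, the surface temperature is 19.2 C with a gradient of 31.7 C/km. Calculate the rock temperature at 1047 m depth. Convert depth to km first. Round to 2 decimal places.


Convert depth to km: 1047 / 1000 = 1.047 km
Temperature increase = gradient * depth_km = 31.7 * 1.047 = 33.19 C
Temperature at depth = T_surface + delta_T = 19.2 + 33.19
T = 52.39 C

52.39


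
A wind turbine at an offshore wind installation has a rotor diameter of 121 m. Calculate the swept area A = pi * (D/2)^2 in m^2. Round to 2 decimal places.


Compute the rotor radius:
  r = D / 2 = 121 / 2 = 60.5 m
Calculate swept area:
  A = pi * r^2 = pi * 60.5^2
  A = 11499.01 m^2

11499.01


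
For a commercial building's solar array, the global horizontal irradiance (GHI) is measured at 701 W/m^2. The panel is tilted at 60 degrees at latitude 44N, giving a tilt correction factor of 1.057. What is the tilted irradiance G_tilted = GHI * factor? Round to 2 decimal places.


Identify the given values:
  GHI = 701 W/m^2, tilt correction factor = 1.057
Apply the formula G_tilted = GHI * factor:
  G_tilted = 701 * 1.057
  G_tilted = 740.96 W/m^2

740.96


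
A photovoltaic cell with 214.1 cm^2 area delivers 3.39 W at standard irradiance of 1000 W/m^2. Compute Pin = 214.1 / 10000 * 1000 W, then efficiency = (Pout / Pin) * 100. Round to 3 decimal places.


First compute the input power:
  Pin = area_cm2 / 10000 * G = 214.1 / 10000 * 1000 = 21.41 W
Then compute efficiency:
  Efficiency = (Pout / Pin) * 100 = (3.39 / 21.41) * 100
  Efficiency = 15.834%

15.834


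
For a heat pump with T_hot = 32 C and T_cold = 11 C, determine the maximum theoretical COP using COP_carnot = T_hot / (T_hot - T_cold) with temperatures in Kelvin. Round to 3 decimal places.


Convert to Kelvin:
  T_hot = 32 + 273.15 = 305.15 K
  T_cold = 11 + 273.15 = 284.15 K
Apply Carnot COP formula:
  COP = T_hot_K / (T_hot_K - T_cold_K) = 305.15 / 21.0
  COP = 14.531

14.531


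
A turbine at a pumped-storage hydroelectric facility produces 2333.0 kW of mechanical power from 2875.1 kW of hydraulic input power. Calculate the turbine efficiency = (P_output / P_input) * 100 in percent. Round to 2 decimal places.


Turbine efficiency = (output power / input power) * 100
eta = (2333.0 / 2875.1) * 100
eta = 81.15%

81.15


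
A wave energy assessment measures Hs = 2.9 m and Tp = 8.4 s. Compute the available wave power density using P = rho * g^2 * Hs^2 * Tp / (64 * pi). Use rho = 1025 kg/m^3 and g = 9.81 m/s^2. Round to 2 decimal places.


Apply wave power formula:
  g^2 = 9.81^2 = 96.2361
  Hs^2 = 2.9^2 = 8.41
  Numerator = rho * g^2 * Hs^2 * Tp = 1025 * 96.2361 * 8.41 * 8.4 = 6968465.62
  Denominator = 64 * pi = 201.0619
  P = 6968465.62 / 201.0619 = 34658.30 W/m

34658.30


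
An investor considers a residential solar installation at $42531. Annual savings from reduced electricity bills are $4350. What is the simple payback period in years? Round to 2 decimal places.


Simple payback period = initial cost / annual savings
Payback = 42531 / 4350
Payback = 9.78 years

9.78


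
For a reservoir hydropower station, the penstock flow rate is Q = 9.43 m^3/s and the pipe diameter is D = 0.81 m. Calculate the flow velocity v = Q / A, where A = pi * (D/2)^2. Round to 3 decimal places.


Compute pipe cross-sectional area:
  A = pi * (D/2)^2 = pi * (0.81/2)^2 = 0.5153 m^2
Calculate velocity:
  v = Q / A = 9.43 / 0.5153
  v = 18.300 m/s

18.300


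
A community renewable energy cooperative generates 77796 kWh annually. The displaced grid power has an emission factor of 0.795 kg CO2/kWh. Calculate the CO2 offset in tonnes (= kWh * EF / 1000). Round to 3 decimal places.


CO2 offset in kg = generation * emission_factor
CO2 offset = 77796 * 0.795 = 61847.82 kg
Convert to tonnes:
  CO2 offset = 61847.82 / 1000 = 61.848 tonnes

61.848


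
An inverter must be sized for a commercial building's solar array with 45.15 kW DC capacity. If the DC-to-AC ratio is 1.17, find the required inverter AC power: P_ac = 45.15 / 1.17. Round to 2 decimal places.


The inverter AC capacity is determined by the DC/AC ratio.
Given: P_dc = 45.15 kW, DC/AC ratio = 1.17
P_ac = P_dc / ratio = 45.15 / 1.17
P_ac = 38.59 kW

38.59


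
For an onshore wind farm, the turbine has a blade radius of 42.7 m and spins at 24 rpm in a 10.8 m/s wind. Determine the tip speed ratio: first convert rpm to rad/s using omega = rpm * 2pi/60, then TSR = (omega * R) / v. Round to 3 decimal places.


Convert rotational speed to rad/s:
  omega = 24 * 2 * pi / 60 = 2.5133 rad/s
Compute tip speed:
  v_tip = omega * R = 2.5133 * 42.7 = 107.317 m/s
Tip speed ratio:
  TSR = v_tip / v_wind = 107.317 / 10.8 = 9.937

9.937


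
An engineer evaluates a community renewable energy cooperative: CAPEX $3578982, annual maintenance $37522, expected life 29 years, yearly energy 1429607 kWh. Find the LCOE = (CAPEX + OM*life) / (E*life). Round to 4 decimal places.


Total cost = CAPEX + OM * lifetime = 3578982 + 37522 * 29 = 3578982 + 1088138 = 4667120
Total generation = annual * lifetime = 1429607 * 29 = 41458603 kWh
LCOE = 4667120 / 41458603
LCOE = 0.1126 $/kWh

0.1126


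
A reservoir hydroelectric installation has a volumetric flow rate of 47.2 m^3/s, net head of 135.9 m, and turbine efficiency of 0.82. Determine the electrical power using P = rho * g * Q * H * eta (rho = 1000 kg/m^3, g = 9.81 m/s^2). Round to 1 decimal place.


Apply the hydropower formula P = rho * g * Q * H * eta
rho * g = 1000 * 9.81 = 9810.0
P = 9810.0 * 47.2 * 135.9 * 0.82
P = 51599360.0 W

51599360.0


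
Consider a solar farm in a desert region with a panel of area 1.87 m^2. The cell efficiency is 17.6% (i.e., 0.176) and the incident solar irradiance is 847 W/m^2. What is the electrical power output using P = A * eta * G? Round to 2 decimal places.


Use the solar power formula P = A * eta * G.
Given: A = 1.87 m^2, eta = 0.176, G = 847 W/m^2
P = 1.87 * 0.176 * 847
P = 278.76 W

278.76


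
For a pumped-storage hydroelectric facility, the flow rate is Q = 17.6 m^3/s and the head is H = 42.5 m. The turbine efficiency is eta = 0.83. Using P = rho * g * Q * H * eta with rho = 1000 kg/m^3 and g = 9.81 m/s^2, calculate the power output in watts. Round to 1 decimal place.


Apply the hydropower formula P = rho * g * Q * H * eta
rho * g = 1000 * 9.81 = 9810.0
P = 9810.0 * 17.6 * 42.5 * 0.83
P = 6090440.4 W

6090440.4


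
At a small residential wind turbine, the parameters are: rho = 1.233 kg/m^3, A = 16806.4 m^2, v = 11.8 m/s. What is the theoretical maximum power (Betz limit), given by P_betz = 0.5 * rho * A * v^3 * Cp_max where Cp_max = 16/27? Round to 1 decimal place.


The Betz coefficient Cp_max = 16/27 = 0.5926
v^3 = 11.8^3 = 1643.032
P_betz = 0.5 * rho * A * v^3 * Cp_max
P_betz = 0.5 * 1.233 * 16806.4 * 1643.032 * 0.5926
P_betz = 10088114.8 W

10088114.8


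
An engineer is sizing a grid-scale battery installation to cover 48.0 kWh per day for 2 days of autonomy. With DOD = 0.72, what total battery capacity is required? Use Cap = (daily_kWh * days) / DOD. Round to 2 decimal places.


Total energy needed = daily * days = 48.0 * 2 = 96.0 kWh
Account for depth of discharge:
  Cap = total_energy / DOD = 96.0 / 0.72
  Cap = 133.33 kWh

133.33


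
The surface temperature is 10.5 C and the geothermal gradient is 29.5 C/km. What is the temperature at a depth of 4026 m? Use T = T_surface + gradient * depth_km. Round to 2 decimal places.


Convert depth to km: 4026 / 1000 = 4.026 km
Temperature increase = gradient * depth_km = 29.5 * 4.026 = 118.77 C
Temperature at depth = T_surface + delta_T = 10.5 + 118.77
T = 129.27 C

129.27


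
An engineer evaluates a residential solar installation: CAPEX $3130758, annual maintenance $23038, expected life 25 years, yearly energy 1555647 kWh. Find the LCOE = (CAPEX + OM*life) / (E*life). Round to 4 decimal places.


Total cost = CAPEX + OM * lifetime = 3130758 + 23038 * 25 = 3130758 + 575950 = 3706708
Total generation = annual * lifetime = 1555647 * 25 = 38891175 kWh
LCOE = 3706708 / 38891175
LCOE = 0.0953 $/kWh

0.0953


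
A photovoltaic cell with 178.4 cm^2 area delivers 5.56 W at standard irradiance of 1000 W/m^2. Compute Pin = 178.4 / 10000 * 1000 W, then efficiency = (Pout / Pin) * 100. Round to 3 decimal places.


First compute the input power:
  Pin = area_cm2 / 10000 * G = 178.4 / 10000 * 1000 = 17.84 W
Then compute efficiency:
  Efficiency = (Pout / Pin) * 100 = (5.56 / 17.84) * 100
  Efficiency = 31.166%

31.166


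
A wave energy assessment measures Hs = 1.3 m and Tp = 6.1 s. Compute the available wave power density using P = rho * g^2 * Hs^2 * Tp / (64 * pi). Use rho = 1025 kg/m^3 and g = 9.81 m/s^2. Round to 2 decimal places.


Apply wave power formula:
  g^2 = 9.81^2 = 96.2361
  Hs^2 = 1.3^2 = 1.69
  Numerator = rho * g^2 * Hs^2 * Tp = 1025 * 96.2361 * 1.69 * 6.1 = 1016900.4
  Denominator = 64 * pi = 201.0619
  P = 1016900.4 / 201.0619 = 5057.65 W/m

5057.65


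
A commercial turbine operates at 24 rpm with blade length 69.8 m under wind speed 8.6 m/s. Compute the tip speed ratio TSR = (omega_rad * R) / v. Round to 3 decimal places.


Convert rotational speed to rad/s:
  omega = 24 * 2 * pi / 60 = 2.5133 rad/s
Compute tip speed:
  v_tip = omega * R = 2.5133 * 69.8 = 175.427 m/s
Tip speed ratio:
  TSR = v_tip / v_wind = 175.427 / 8.6 = 20.398

20.398


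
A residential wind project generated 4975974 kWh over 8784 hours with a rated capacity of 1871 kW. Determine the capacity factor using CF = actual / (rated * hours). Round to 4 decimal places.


Capacity factor = actual output / maximum possible output
Maximum possible = rated * hours = 1871 * 8784 = 16434864 kWh
CF = 4975974 / 16434864
CF = 0.3028

0.3028


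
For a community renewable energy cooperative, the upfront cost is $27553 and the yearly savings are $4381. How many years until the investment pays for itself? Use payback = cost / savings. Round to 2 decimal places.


Simple payback period = initial cost / annual savings
Payback = 27553 / 4381
Payback = 6.29 years

6.29


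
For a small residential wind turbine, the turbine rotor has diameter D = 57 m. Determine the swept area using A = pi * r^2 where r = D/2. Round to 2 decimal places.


Compute the rotor radius:
  r = D / 2 = 57 / 2 = 28.5 m
Calculate swept area:
  A = pi * r^2 = pi * 28.5^2
  A = 2551.76 m^2

2551.76


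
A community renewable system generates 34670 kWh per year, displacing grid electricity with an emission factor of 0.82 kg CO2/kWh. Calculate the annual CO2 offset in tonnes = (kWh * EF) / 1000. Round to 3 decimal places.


CO2 offset in kg = generation * emission_factor
CO2 offset = 34670 * 0.82 = 28429.4 kg
Convert to tonnes:
  CO2 offset = 28429.4 / 1000 = 28.429 tonnes

28.429


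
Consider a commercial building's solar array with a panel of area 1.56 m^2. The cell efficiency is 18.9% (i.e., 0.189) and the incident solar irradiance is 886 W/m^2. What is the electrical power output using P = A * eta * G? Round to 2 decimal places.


Use the solar power formula P = A * eta * G.
Given: A = 1.56 m^2, eta = 0.189, G = 886 W/m^2
P = 1.56 * 0.189 * 886
P = 261.23 W

261.23


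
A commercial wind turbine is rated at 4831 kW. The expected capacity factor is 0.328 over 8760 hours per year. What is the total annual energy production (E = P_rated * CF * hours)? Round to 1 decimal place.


Annual energy = rated_kW * capacity_factor * hours_per_year
Given: P_rated = 4831 kW, CF = 0.328, hours = 8760
E = 4831 * 0.328 * 8760
E = 13880815.7 kWh

13880815.7


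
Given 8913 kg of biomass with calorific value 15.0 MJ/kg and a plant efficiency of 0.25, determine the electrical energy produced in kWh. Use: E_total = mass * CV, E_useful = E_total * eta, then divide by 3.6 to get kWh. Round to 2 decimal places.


Total energy = mass * CV = 8913 * 15.0 = 133695.0 MJ
Useful energy = total * eta = 133695.0 * 0.25 = 33423.75 MJ
Convert to kWh: 33423.75 / 3.6
Useful energy = 9284.38 kWh

9284.38


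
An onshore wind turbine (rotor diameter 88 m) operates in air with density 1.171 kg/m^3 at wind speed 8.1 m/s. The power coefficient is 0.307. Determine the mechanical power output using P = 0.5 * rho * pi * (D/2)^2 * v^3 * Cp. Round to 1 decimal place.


Step 1 -- Compute swept area:
  A = pi * (D/2)^2 = pi * (88/2)^2 = 6082.12 m^2
Step 2 -- Apply wind power equation:
  P = 0.5 * rho * A * v^3 * Cp
  v^3 = 8.1^3 = 531.441
  P = 0.5 * 1.171 * 6082.12 * 531.441 * 0.307
  P = 580999.2 W

580999.2


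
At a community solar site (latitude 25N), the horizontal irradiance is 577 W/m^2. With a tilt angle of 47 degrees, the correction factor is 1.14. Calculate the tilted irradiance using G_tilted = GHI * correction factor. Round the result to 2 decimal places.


Identify the given values:
  GHI = 577 W/m^2, tilt correction factor = 1.14
Apply the formula G_tilted = GHI * factor:
  G_tilted = 577 * 1.14
  G_tilted = 657.78 W/m^2

657.78


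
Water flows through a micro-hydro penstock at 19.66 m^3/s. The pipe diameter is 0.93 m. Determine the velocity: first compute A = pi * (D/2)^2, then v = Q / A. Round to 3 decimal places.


Compute pipe cross-sectional area:
  A = pi * (D/2)^2 = pi * (0.93/2)^2 = 0.6793 m^2
Calculate velocity:
  v = Q / A = 19.66 / 0.6793
  v = 28.942 m/s

28.942


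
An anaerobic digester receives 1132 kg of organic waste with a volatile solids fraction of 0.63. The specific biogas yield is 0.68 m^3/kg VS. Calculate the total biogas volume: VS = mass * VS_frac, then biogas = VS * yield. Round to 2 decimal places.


Compute volatile solids:
  VS = mass * VS_fraction = 1132 * 0.63 = 713.16 kg
Calculate biogas volume:
  Biogas = VS * specific_yield = 713.16 * 0.68
  Biogas = 484.95 m^3

484.95


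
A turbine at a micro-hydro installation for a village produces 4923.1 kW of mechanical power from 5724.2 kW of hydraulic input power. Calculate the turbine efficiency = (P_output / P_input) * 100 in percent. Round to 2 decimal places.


Turbine efficiency = (output power / input power) * 100
eta = (4923.1 / 5724.2) * 100
eta = 86.01%

86.01


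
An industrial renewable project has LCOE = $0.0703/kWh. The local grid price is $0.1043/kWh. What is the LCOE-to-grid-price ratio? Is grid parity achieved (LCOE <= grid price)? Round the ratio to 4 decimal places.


Compare LCOE to grid price:
  LCOE = $0.0703/kWh, Grid price = $0.1043/kWh
  Ratio = LCOE / grid_price = 0.0703 / 0.1043 = 0.6740
  Grid parity achieved (ratio <= 1)? yes

0.6740


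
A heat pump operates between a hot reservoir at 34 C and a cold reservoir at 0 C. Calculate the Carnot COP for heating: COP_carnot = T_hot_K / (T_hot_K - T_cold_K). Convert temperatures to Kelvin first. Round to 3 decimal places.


Convert to Kelvin:
  T_hot = 34 + 273.15 = 307.15 K
  T_cold = 0 + 273.15 = 273.15 K
Apply Carnot COP formula:
  COP = T_hot_K / (T_hot_K - T_cold_K) = 307.15 / 34.0
  COP = 9.034

9.034


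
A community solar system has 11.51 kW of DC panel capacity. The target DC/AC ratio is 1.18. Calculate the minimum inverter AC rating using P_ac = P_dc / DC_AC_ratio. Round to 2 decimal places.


The inverter AC capacity is determined by the DC/AC ratio.
Given: P_dc = 11.51 kW, DC/AC ratio = 1.18
P_ac = P_dc / ratio = 11.51 / 1.18
P_ac = 9.75 kW

9.75


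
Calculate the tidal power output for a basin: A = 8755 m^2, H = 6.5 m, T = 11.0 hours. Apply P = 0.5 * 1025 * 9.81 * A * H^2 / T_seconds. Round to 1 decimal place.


Convert period to seconds: T = 11.0 * 3600 = 39600.0 s
H^2 = 6.5^2 = 42.25
P = 0.5 * rho * g * A * H^2 / T
P = 0.5 * 1025 * 9.81 * 8755 * 42.25 / 39600.0
P = 46962.4 W

46962.4


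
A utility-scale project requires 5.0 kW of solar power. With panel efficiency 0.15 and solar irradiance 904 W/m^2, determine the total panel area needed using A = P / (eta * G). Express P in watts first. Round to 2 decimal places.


Convert target power to watts: P = 5.0 * 1000 = 5000.0 W
Compute denominator: eta * G = 0.15 * 904 = 135.6
Required area A = P / (eta * G) = 5000.0 / 135.6
A = 36.87 m^2

36.87


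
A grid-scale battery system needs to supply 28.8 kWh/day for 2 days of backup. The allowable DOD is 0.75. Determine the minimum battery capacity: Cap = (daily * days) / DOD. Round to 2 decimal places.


Total energy needed = daily * days = 28.8 * 2 = 57.6 kWh
Account for depth of discharge:
  Cap = total_energy / DOD = 57.6 / 0.75
  Cap = 76.80 kWh

76.80


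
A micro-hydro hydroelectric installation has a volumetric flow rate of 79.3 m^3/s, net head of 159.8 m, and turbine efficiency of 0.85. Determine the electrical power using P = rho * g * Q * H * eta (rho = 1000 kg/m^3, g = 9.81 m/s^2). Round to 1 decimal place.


Apply the hydropower formula P = rho * g * Q * H * eta
rho * g = 1000 * 9.81 = 9810.0
P = 9810.0 * 79.3 * 159.8 * 0.85
P = 105666639.4 W

105666639.4


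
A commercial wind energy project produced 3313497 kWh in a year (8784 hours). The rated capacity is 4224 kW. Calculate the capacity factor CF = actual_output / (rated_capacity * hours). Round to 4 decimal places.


Capacity factor = actual output / maximum possible output
Maximum possible = rated * hours = 4224 * 8784 = 37103616 kWh
CF = 3313497 / 37103616
CF = 0.0893

0.0893


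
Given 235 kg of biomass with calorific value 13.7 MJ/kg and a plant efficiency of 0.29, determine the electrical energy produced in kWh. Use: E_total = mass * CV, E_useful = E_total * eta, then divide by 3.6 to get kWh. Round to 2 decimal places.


Total energy = mass * CV = 235 * 13.7 = 3219.5 MJ
Useful energy = total * eta = 3219.5 * 0.29 = 933.66 MJ
Convert to kWh: 933.66 / 3.6
Useful energy = 259.35 kWh

259.35


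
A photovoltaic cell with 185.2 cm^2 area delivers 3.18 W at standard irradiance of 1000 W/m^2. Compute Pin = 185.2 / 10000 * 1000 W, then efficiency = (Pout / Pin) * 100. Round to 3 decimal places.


First compute the input power:
  Pin = area_cm2 / 10000 * G = 185.2 / 10000 * 1000 = 18.52 W
Then compute efficiency:
  Efficiency = (Pout / Pin) * 100 = (3.18 / 18.52) * 100
  Efficiency = 17.171%

17.171


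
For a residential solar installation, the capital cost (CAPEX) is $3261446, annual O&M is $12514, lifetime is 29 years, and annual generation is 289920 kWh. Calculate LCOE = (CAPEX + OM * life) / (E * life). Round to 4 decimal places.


Total cost = CAPEX + OM * lifetime = 3261446 + 12514 * 29 = 3261446 + 362906 = 3624352
Total generation = annual * lifetime = 289920 * 29 = 8407680 kWh
LCOE = 3624352 / 8407680
LCOE = 0.4311 $/kWh

0.4311


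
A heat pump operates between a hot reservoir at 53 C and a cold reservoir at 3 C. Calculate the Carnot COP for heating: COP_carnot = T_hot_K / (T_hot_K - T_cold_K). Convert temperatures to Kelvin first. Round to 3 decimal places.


Convert to Kelvin:
  T_hot = 53 + 273.15 = 326.15 K
  T_cold = 3 + 273.15 = 276.15 K
Apply Carnot COP formula:
  COP = T_hot_K / (T_hot_K - T_cold_K) = 326.15 / 50.0
  COP = 6.523

6.523


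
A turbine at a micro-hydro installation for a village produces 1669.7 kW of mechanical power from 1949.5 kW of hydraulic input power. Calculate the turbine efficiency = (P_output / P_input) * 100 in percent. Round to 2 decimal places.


Turbine efficiency = (output power / input power) * 100
eta = (1669.7 / 1949.5) * 100
eta = 85.65%

85.65


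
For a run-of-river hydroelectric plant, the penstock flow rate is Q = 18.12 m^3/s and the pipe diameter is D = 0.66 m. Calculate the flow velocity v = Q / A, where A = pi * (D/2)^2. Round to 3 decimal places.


Compute pipe cross-sectional area:
  A = pi * (D/2)^2 = pi * (0.66/2)^2 = 0.3421 m^2
Calculate velocity:
  v = Q / A = 18.12 / 0.3421
  v = 52.964 m/s

52.964


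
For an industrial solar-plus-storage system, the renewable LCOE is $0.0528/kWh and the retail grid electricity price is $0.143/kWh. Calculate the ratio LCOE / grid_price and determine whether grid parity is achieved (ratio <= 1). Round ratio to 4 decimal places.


Compare LCOE to grid price:
  LCOE = $0.0528/kWh, Grid price = $0.143/kWh
  Ratio = LCOE / grid_price = 0.0528 / 0.143 = 0.3692
  Grid parity achieved (ratio <= 1)? yes

0.3692


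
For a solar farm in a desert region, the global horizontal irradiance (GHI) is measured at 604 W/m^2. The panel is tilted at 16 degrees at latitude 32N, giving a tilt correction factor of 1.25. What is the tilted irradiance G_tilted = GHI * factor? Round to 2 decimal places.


Identify the given values:
  GHI = 604 W/m^2, tilt correction factor = 1.25
Apply the formula G_tilted = GHI * factor:
  G_tilted = 604 * 1.25
  G_tilted = 755.00 W/m^2

755.00


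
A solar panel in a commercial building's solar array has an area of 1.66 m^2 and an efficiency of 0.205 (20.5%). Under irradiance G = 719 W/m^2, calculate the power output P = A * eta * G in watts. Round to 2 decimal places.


Use the solar power formula P = A * eta * G.
Given: A = 1.66 m^2, eta = 0.205, G = 719 W/m^2
P = 1.66 * 0.205 * 719
P = 244.68 W

244.68


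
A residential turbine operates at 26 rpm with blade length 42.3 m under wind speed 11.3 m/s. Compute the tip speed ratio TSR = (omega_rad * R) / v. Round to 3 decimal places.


Convert rotational speed to rad/s:
  omega = 26 * 2 * pi / 60 = 2.7227 rad/s
Compute tip speed:
  v_tip = omega * R = 2.7227 * 42.3 = 115.171 m/s
Tip speed ratio:
  TSR = v_tip / v_wind = 115.171 / 11.3 = 10.192

10.192


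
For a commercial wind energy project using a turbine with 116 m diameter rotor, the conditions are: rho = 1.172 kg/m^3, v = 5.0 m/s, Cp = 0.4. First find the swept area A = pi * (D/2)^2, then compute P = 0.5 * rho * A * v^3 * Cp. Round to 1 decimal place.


Step 1 -- Compute swept area:
  A = pi * (D/2)^2 = pi * (116/2)^2 = 10568.32 m^2
Step 2 -- Apply wind power equation:
  P = 0.5 * rho * A * v^3 * Cp
  v^3 = 5.0^3 = 125.0
  P = 0.5 * 1.172 * 10568.32 * 125.0 * 0.4
  P = 309651.7 W

309651.7


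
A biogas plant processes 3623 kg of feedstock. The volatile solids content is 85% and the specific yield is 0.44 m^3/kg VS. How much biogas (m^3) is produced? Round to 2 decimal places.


Compute volatile solids:
  VS = mass * VS_fraction = 3623 * 0.85 = 3079.55 kg
Calculate biogas volume:
  Biogas = VS * specific_yield = 3079.55 * 0.44
  Biogas = 1355.00 m^3

1355.00


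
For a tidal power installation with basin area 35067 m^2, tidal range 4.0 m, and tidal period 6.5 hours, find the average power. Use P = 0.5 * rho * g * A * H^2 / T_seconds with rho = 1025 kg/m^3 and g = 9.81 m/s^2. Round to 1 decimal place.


Convert period to seconds: T = 6.5 * 3600 = 23400.0 s
H^2 = 4.0^2 = 16.0
P = 0.5 * rho * g * A * H^2 / T
P = 0.5 * 1025 * 9.81 * 35067 * 16.0 / 23400.0
P = 120549.6 W

120549.6


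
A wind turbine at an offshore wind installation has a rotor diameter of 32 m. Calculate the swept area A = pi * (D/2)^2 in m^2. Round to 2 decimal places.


Compute the rotor radius:
  r = D / 2 = 32 / 2 = 16.0 m
Calculate swept area:
  A = pi * r^2 = pi * 16.0^2
  A = 804.25 m^2

804.25


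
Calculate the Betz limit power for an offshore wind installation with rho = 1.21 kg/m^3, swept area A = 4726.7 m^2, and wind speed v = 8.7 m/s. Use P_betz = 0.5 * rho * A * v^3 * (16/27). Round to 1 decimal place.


The Betz coefficient Cp_max = 16/27 = 0.5926
v^3 = 8.7^3 = 658.503
P_betz = 0.5 * rho * A * v^3 * Cp_max
P_betz = 0.5 * 1.21 * 4726.7 * 658.503 * 0.5926
P_betz = 1115905.4 W

1115905.4


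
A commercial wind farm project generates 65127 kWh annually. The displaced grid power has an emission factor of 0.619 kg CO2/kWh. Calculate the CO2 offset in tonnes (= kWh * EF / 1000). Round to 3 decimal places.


CO2 offset in kg = generation * emission_factor
CO2 offset = 65127 * 0.619 = 40313.61 kg
Convert to tonnes:
  CO2 offset = 40313.61 / 1000 = 40.314 tonnes

40.314


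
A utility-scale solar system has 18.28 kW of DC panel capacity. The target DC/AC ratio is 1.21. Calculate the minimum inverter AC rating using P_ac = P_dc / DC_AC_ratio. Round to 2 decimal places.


The inverter AC capacity is determined by the DC/AC ratio.
Given: P_dc = 18.28 kW, DC/AC ratio = 1.21
P_ac = P_dc / ratio = 18.28 / 1.21
P_ac = 15.11 kW

15.11
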